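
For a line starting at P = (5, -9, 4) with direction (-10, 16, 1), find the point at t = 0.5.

P(t) = P + t·d
  = (5 + (-10)·0.5, -9 + 16·0.5, 4 + 1·0.5)
  = (5 - 5, -9 + 8, 4 + 0.5)
  = (0, -1, 4.5)

(0, -1, 4.5)


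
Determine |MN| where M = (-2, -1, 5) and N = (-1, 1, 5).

d = √[(x₂-x₁)² + (y₂-y₁)² + (z₂-z₁)²]
  = √[1² + 2² + 0²]
  = √[1 + 4 + 0]
  = √5
  ≈ 2.236

2.236


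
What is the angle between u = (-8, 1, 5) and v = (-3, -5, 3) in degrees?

u·v = (-8)·(-3) + 1·(-5) + 5·3 = 24 - 5 + 15 = 34
|u| = √((-8)² + 1² + 5²) = √90 ≈ 9.487
|v| = √((-3)² + (-5)² + 3²) = √43 ≈ 6.557
cos θ = (u·v)/(|u||v|) = 34/(9.487·6.557) ≈ 0.5465
θ = arccos(0.5465) ≈ 56.87°

56.87°


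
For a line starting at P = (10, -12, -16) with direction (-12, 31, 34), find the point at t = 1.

P(t) = P + t·d
  = (10 + (-12)·1, -12 + 31·1, -16 + 34·1)
  = (10 - 12, -12 + 31, -16 + 34)
  = (-2, 19, 18)

(-2, 19, 18)


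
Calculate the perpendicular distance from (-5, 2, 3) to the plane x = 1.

distance = |a·x₀ + b·y₀ + c·z₀ - d| / √(a² + b² + c²)
  = |1·(-5) + 0·2 + 0·3 - 1| / √(1² + 0² + 0²)
  = |-5 + 0 + 0 - 1| / √(1 + 0 + 0)
  = |-6| / √1
  = 6 / 1
  ≈ 6

6


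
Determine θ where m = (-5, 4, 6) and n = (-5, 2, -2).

m·n = (-5)·(-5) + 4·2 + 6·(-2) = 25 + 8 - 12 = 21
|m| = √((-5)² + 4² + 6²) = √77 ≈ 8.775
|n| = √((-5)² + 2² + (-2)²) = √33 ≈ 5.745
cos θ = (m·n)/(|m||n|) = 21/(8.775·5.745) ≈ 0.4166
θ = arccos(0.4166) ≈ 65.38°

65.38°


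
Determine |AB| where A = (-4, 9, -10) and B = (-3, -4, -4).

d = √[(x₂-x₁)² + (y₂-y₁)² + (z₂-z₁)²]
  = √[1² + (-13)² + 6²]
  = √[1 + 169 + 36]
  = √206
  ≈ 14.35

14.35


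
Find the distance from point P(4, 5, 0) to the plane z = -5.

distance = |a·x₀ + b·y₀ + c·z₀ - d| / √(a² + b² + c²)
  = |0·4 + 0·5 + 1·0 - (-5)| / √(0² + 0² + 1²)
  = |0 + 0 + 0 + 5| / √(0 + 0 + 1)
  = |5| / √1
  = 5 / 1
  ≈ 5

5


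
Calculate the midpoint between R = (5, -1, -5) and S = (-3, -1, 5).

M = ((x₁+x₂)/2, (y₁+y₂)/2, (z₁+z₂)/2)
  = ((5 - 3)/2, (-1 - 1)/2, (-5 + 5)/2)
  = (2/2, -2/2, 0/2)
  = (1, -1, 0)

(1, -1, 0)


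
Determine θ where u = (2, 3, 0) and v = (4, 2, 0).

u·v = 2·4 + 3·2 + 0·0 = 8 + 6 + 0 = 14
|u| = √(2² + 3² + 0²) = √13 ≈ 3.606
|v| = √(4² + 2² + 0²) = √20 ≈ 4.472
cos θ = (u·v)/(|u||v|) = 14/(3.606·4.472) ≈ 0.8682
θ = arccos(0.8682) ≈ 29.74°

29.74°


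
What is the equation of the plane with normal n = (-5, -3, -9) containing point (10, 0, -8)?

The plane through P with normal n = (a, b, c) satisfies n·(r - P) = 0,
i.e. ax + by + cz = a·x₀ + b·y₀ + c·z₀.
d = (-5)·10 + (-3)·0 + (-9)·(-8)
  = -50 + 0 + 72
  = 22
Equation: -5x - 3y - 9z = 22

-5x - 3y - 9z = 22


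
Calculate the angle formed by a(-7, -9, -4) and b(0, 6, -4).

a·b = (-7)·0 + (-9)·6 + (-4)·(-4) = 0 - 54 + 16 = -38
|a| = √((-7)² + (-9)² + (-4)²) = √146 ≈ 12.08
|b| = √(0² + 6² + (-4)²) = √52 ≈ 7.211
cos θ = (a·b)/(|a||b|) = -38/(12.08·7.211) ≈ -0.4361
θ = arccos(-0.4361) ≈ 115.9°

115.9°


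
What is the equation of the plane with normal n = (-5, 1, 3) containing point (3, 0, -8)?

The plane through P with normal n = (a, b, c) satisfies n·(r - P) = 0,
i.e. ax + by + cz = a·x₀ + b·y₀ + c·z₀.
d = (-5)·3 + 1·0 + 3·(-8)
  = -15 + 0 - 24
  = -39
Equation: -5x + y + 3z = -39

-5x + y + 3z = -39


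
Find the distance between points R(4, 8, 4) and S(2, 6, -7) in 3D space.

d = √[(x₂-x₁)² + (y₂-y₁)² + (z₂-z₁)²]
  = √[(-2)² + (-2)² + (-11)²]
  = √[4 + 4 + 121]
  = √129
  ≈ 11.36

11.36


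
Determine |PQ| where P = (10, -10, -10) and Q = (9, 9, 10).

d = √[(x₂-x₁)² + (y₂-y₁)² + (z₂-z₁)²]
  = √[(-1)² + 19² + 20²]
  = √[1 + 361 + 400]
  = √762
  ≈ 27.6

27.6


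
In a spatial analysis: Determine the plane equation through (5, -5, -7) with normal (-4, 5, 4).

The plane through P with normal n = (a, b, c) satisfies n·(r - P) = 0,
i.e. ax + by + cz = a·x₀ + b·y₀ + c·z₀.
d = (-4)·5 + 5·(-5) + 4·(-7)
  = -20 - 25 - 28
  = -73
Equation: -4x + 5y + 4z = -73

-4x + 5y + 4z = -73


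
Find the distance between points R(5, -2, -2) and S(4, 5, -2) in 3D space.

d = √[(x₂-x₁)² + (y₂-y₁)² + (z₂-z₁)²]
  = √[(-1)² + 7² + 0²]
  = √[1 + 49 + 0]
  = √50
  ≈ 7.071

7.071


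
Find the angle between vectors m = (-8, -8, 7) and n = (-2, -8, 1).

m·n = (-8)·(-2) + (-8)·(-8) + 7·1 = 16 + 64 + 7 = 87
|m| = √((-8)² + (-8)² + 7²) = √177 ≈ 13.3
|n| = √((-2)² + (-8)² + 1²) = √69 ≈ 8.307
cos θ = (m·n)/(|m||n|) = 87/(13.3·8.307) ≈ 0.7872
θ = arccos(0.7872) ≈ 38.07°

38.07°


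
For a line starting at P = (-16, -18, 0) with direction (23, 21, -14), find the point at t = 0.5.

P(t) = P + t·d
  = (-16 + 23·0.5, -18 + 21·0.5, 0 + (-14)·0.5)
  = (-16 + 11.5, -18 + 10.5, 0 - 7)
  = (-4.5, -7.5, -7)

(-4.5, -7.5, -7)


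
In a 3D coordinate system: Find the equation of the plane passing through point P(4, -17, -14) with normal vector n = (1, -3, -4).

The plane through P with normal n = (a, b, c) satisfies n·(r - P) = 0,
i.e. ax + by + cz = a·x₀ + b·y₀ + c·z₀.
d = 1·4 + (-3)·(-17) + (-4)·(-14)
  = 4 + 51 + 56
  = 111
Equation: x - 3y - 4z = 111

x - 3y - 4z = 111


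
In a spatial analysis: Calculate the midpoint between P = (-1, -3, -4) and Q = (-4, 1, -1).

M = ((x₁+x₂)/2, (y₁+y₂)/2, (z₁+z₂)/2)
  = ((-1 - 4)/2, (-3 + 1)/2, (-4 - 1)/2)
  = (-5/2, -2/2, -5/2)
  = (-2.5, -1, -2.5)

(-2.5, -1, -2.5)


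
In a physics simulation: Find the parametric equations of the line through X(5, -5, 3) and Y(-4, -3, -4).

Direction vector d = Y - X = (-4 - 5, -3 + 5, -4 - 3) = (-9, 2, -7)
Parametric form r = X + t·d:
x = 5 - 9t, y = -5 + 2t, z = 3 - 7t

x = 5 - 9t, y = -5 + 2t, z = 3 - 7t


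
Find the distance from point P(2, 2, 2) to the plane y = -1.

distance = |a·x₀ + b·y₀ + c·z₀ - d| / √(a² + b² + c²)
  = |0·2 + 1·2 + 0·2 - (-1)| / √(0² + 1² + 0²)
  = |0 + 2 + 0 + 1| / √(0 + 1 + 0)
  = |3| / √1
  = 3 / 1
  ≈ 3

3


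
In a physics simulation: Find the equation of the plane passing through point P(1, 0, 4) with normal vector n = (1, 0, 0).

The plane through P with normal n = (a, b, c) satisfies n·(r - P) = 0,
i.e. ax + by + cz = a·x₀ + b·y₀ + c·z₀.
d = 1·1 + 0·0 + 0·4
  = 1 + 0 + 0
  = 1
Equation: x = 1

x = 1


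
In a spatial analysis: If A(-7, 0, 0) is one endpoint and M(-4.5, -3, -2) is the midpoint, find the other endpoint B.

B = 2M - A
  = (2·(-4.5) - (-7), 2·(-3) - 0, 2·(-2) - 0)
  = (-9 + 7, -6 + 0, -4 + 0)
  = (-2, -6, -4)

(-2, -6, -4)


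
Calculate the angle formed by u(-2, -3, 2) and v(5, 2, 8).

u·v = (-2)·5 + (-3)·2 + 2·8 = -10 - 6 + 16 = 0
|u| = √((-2)² + (-3)² + 2²) = √17 ≈ 4.123
|v| = √(5² + 2² + 8²) = √93 ≈ 9.644
cos θ = (u·v)/(|u||v|) = 0/(4.123·9.644) ≈ 0
θ = arccos(0) ≈ 90°

90°


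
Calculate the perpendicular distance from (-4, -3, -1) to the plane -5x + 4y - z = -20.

distance = |a·x₀ + b·y₀ + c·z₀ - d| / √(a² + b² + c²)
  = |(-5)·(-4) + 4·(-3) + (-1)·(-1) - (-20)| / √((-5)² + 4² + (-1)²)
  = |20 - 12 + 1 + 20| / √(25 + 16 + 1)
  = |29| / √42
  = 29 / 6.481
  ≈ 4.475

4.475


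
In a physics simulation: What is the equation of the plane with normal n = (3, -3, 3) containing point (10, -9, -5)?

The plane through P with normal n = (a, b, c) satisfies n·(r - P) = 0,
i.e. ax + by + cz = a·x₀ + b·y₀ + c·z₀.
d = 3·10 + (-3)·(-9) + 3·(-5)
  = 30 + 27 - 15
  = 42
Equation: 3x - 3y + 3z = 42

3x - 3y + 3z = 42


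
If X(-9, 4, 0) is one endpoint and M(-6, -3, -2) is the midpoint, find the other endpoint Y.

Y = 2M - X
  = (2·(-6) - (-9), 2·(-3) - 4, 2·(-2) - 0)
  = (-12 + 9, -6 - 4, -4 + 0)
  = (-3, -10, -4)

(-3, -10, -4)


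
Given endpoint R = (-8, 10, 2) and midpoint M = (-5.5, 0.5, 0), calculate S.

S = 2M - R
  = (2·(-5.5) - (-8), 2·0.5 - 10, 2·0 - 2)
  = (-11 + 8, 1 - 10, 0 - 2)
  = (-3, -9, -2)

(-3, -9, -2)


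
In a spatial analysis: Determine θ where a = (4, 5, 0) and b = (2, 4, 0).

a·b = 4·2 + 5·4 + 0·0 = 8 + 20 + 0 = 28
|a| = √(4² + 5² + 0²) = √41 ≈ 6.403
|b| = √(2² + 4² + 0²) = √20 ≈ 4.472
cos θ = (a·b)/(|a||b|) = 28/(6.403·4.472) ≈ 0.9778
θ = arccos(0.9778) ≈ 12.09°

12.09°


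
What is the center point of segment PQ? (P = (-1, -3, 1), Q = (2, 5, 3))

M = ((x₁+x₂)/2, (y₁+y₂)/2, (z₁+z₂)/2)
  = ((-1 + 2)/2, (-3 + 5)/2, (1 + 3)/2)
  = (1/2, 2/2, 4/2)
  = (0.5, 1, 2)

(0.5, 1, 2)


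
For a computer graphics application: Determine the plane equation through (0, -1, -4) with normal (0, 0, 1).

The plane through P with normal n = (a, b, c) satisfies n·(r - P) = 0,
i.e. ax + by + cz = a·x₀ + b·y₀ + c·z₀.
d = 0·0 + 0·(-1) + 1·(-4)
  = 0 + 0 - 4
  = -4
Equation: z = -4

z = -4


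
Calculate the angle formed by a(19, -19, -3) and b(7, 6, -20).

a·b = 19·7 + (-19)·6 + (-3)·(-20) = 133 - 114 + 60 = 79
|a| = √(19² + (-19)² + (-3)²) = √731 ≈ 27.04
|b| = √(7² + 6² + (-20)²) = √485 ≈ 22.02
cos θ = (a·b)/(|a||b|) = 79/(27.04·22.02) ≈ 0.1327
θ = arccos(0.1327) ≈ 82.38°

82.38°


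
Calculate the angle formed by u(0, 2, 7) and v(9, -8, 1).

u·v = 0·9 + 2·(-8) + 7·1 = 0 - 16 + 7 = -9
|u| = √(0² + 2² + 7²) = √53 ≈ 7.28
|v| = √(9² + (-8)² + 1²) = √146 ≈ 12.08
cos θ = (u·v)/(|u||v|) = -9/(7.28·12.08) ≈ -0.1023
θ = arccos(-0.1023) ≈ 95.87°

95.87°


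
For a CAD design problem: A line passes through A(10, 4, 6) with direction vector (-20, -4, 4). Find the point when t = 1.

P(t) = A + t·d
  = (10 + (-20)·1, 4 + (-4)·1, 6 + 4·1)
  = (10 - 20, 4 - 4, 6 + 4)
  = (-10, 0, 10)

(-10, 0, 10)


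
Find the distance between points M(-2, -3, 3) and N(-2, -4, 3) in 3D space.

d = √[(x₂-x₁)² + (y₂-y₁)² + (z₂-z₁)²]
  = √[0² + (-1)² + 0²]
  = √[0 + 1 + 0]
  = √1
  ≈ 1

1


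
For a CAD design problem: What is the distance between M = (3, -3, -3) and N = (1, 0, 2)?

d = √[(x₂-x₁)² + (y₂-y₁)² + (z₂-z₁)²]
  = √[(-2)² + 3² + 5²]
  = √[4 + 9 + 25]
  = √38
  ≈ 6.164

6.164


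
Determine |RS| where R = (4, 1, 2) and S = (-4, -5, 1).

d = √[(x₂-x₁)² + (y₂-y₁)² + (z₂-z₁)²]
  = √[(-8)² + (-6)² + (-1)²]
  = √[64 + 36 + 1]
  = √101
  ≈ 10.05

10.05


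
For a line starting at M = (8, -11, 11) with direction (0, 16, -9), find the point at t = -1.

P(t) = M + t·d
  = (8 + 0·(-1), -11 + 16·(-1), 11 + (-9)·(-1))
  = (8 + 0, -11 - 16, 11 + 9)
  = (8, -27, 20)

(8, -27, 20)


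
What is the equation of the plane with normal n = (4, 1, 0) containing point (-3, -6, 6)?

The plane through P with normal n = (a, b, c) satisfies n·(r - P) = 0,
i.e. ax + by + cz = a·x₀ + b·y₀ + c·z₀.
d = 4·(-3) + 1·(-6) + 0·6
  = -12 - 6 + 0
  = -18
Equation: 4x + y = -18

4x + y = -18


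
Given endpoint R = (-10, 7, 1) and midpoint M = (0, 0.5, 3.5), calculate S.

S = 2M - R
  = (2·0 - (-10), 2·0.5 - 7, 2·3.5 - 1)
  = (0 + 10, 1 - 7, 7 - 1)
  = (10, -6, 6)

(10, -6, 6)


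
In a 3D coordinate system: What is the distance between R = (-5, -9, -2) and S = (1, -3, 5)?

d = √[(x₂-x₁)² + (y₂-y₁)² + (z₂-z₁)²]
  = √[6² + 6² + 7²]
  = √[36 + 36 + 49]
  = √121
  ≈ 11

11


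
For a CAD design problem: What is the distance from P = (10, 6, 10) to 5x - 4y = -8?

distance = |a·x₀ + b·y₀ + c·z₀ - d| / √(a² + b² + c²)
  = |5·10 + (-4)·6 + 0·10 - (-8)| / √(5² + (-4)² + 0²)
  = |50 - 24 + 0 + 8| / √(25 + 16 + 0)
  = |34| / √41
  = 34 / 6.403
  ≈ 5.31

5.31


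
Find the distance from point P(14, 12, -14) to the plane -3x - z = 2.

distance = |a·x₀ + b·y₀ + c·z₀ - d| / √(a² + b² + c²)
  = |(-3)·14 + 0·12 + (-1)·(-14) - 2| / √((-3)² + 0² + (-1)²)
  = |-42 + 0 + 14 - 2| / √(9 + 0 + 1)
  = |-30| / √10
  = 30 / 3.162
  ≈ 9.487

9.487


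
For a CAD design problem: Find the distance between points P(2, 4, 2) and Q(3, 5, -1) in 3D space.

d = √[(x₂-x₁)² + (y₂-y₁)² + (z₂-z₁)²]
  = √[1² + 1² + (-3)²]
  = √[1 + 1 + 9]
  = √11
  ≈ 3.317

3.317


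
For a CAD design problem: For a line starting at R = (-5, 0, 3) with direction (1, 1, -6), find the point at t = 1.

P(t) = R + t·d
  = (-5 + 1·1, 0 + 1·1, 3 + (-6)·1)
  = (-5 + 1, 0 + 1, 3 - 6)
  = (-4, 1, -3)

(-4, 1, -3)


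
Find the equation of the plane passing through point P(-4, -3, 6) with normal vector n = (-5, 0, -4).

The plane through P with normal n = (a, b, c) satisfies n·(r - P) = 0,
i.e. ax + by + cz = a·x₀ + b·y₀ + c·z₀.
d = (-5)·(-4) + 0·(-3) + (-4)·6
  = 20 + 0 - 24
  = -4
Equation: -5x - 4z = -4

-5x - 4z = -4


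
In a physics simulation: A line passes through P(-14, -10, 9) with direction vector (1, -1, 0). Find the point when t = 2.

P(t) = P + t·d
  = (-14 + 1·2, -10 + (-1)·2, 9 + 0·2)
  = (-14 + 2, -10 - 2, 9 + 0)
  = (-12, -12, 9)

(-12, -12, 9)


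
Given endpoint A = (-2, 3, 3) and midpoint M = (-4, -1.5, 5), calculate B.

B = 2M - A
  = (2·(-4) - (-2), 2·(-1.5) - 3, 2·5 - 3)
  = (-8 + 2, -3 - 3, 10 - 3)
  = (-6, -6, 7)

(-6, -6, 7)


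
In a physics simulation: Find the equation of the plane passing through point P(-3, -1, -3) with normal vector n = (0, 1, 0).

The plane through P with normal n = (a, b, c) satisfies n·(r - P) = 0,
i.e. ax + by + cz = a·x₀ + b·y₀ + c·z₀.
d = 0·(-3) + 1·(-1) + 0·(-3)
  = 0 - 1 + 0
  = -1
Equation: y = -1

y = -1


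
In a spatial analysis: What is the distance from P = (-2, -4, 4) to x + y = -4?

distance = |a·x₀ + b·y₀ + c·z₀ - d| / √(a² + b² + c²)
  = |1·(-2) + 1·(-4) + 0·4 - (-4)| / √(1² + 1² + 0²)
  = |-2 - 4 + 0 + 4| / √(1 + 1 + 0)
  = |-2| / √2
  = 2 / 1.414
  ≈ 1.414

1.414


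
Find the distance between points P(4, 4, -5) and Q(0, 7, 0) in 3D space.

d = √[(x₂-x₁)² + (y₂-y₁)² + (z₂-z₁)²]
  = √[(-4)² + 3² + 5²]
  = √[16 + 9 + 25]
  = √50
  ≈ 7.071

7.071


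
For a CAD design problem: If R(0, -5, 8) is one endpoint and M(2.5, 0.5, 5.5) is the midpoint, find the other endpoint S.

S = 2M - R
  = (2·2.5 - 0, 2·0.5 - (-5), 2·5.5 - 8)
  = (5 + 0, 1 + 5, 11 - 8)
  = (5, 6, 3)

(5, 6, 3)


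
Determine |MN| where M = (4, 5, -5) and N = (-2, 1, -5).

d = √[(x₂-x₁)² + (y₂-y₁)² + (z₂-z₁)²]
  = √[(-6)² + (-4)² + 0²]
  = √[36 + 16 + 0]
  = √52
  ≈ 7.211

7.211


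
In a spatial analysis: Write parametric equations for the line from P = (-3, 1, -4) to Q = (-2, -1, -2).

Direction vector d = Q - P = (-2 + 3, -1 - 1, -2 + 4) = (1, -2, 2)
Parametric form r = P + t·d:
x = -3 + t, y = 1 - 2t, z = -4 + 2t

x = -3 + t, y = 1 - 2t, z = -4 + 2t


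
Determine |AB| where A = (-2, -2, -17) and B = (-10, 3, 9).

d = √[(x₂-x₁)² + (y₂-y₁)² + (z₂-z₁)²]
  = √[(-8)² + 5² + 26²]
  = √[64 + 25 + 676]
  = √765
  ≈ 27.66

27.66


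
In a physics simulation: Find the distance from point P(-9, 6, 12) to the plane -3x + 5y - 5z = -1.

distance = |a·x₀ + b·y₀ + c·z₀ - d| / √(a² + b² + c²)
  = |(-3)·(-9) + 5·6 + (-5)·12 - (-1)| / √((-3)² + 5² + (-5)²)
  = |27 + 30 - 60 + 1| / √(9 + 25 + 25)
  = |-2| / √59
  = 2 / 7.681
  ≈ 0.2604

0.2604


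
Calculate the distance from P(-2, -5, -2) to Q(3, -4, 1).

d = √[(x₂-x₁)² + (y₂-y₁)² + (z₂-z₁)²]
  = √[5² + 1² + 3²]
  = √[25 + 1 + 9]
  = √35
  ≈ 5.916

5.916


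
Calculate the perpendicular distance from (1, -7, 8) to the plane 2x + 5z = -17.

distance = |a·x₀ + b·y₀ + c·z₀ - d| / √(a² + b² + c²)
  = |2·1 + 0·(-7) + 5·8 - (-17)| / √(2² + 0² + 5²)
  = |2 + 0 + 40 + 17| / √(4 + 0 + 25)
  = |59| / √29
  = 59 / 5.385
  ≈ 10.96

10.96


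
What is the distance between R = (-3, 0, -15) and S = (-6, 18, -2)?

d = √[(x₂-x₁)² + (y₂-y₁)² + (z₂-z₁)²]
  = √[(-3)² + 18² + 13²]
  = √[9 + 324 + 169]
  = √502
  ≈ 22.41

22.41


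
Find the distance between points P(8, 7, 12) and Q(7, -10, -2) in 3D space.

d = √[(x₂-x₁)² + (y₂-y₁)² + (z₂-z₁)²]
  = √[(-1)² + (-17)² + (-14)²]
  = √[1 + 289 + 196]
  = √486
  ≈ 22.05

22.05


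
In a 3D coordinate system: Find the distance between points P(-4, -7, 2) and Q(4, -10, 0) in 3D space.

d = √[(x₂-x₁)² + (y₂-y₁)² + (z₂-z₁)²]
  = √[8² + (-3)² + (-2)²]
  = √[64 + 9 + 4]
  = √77
  ≈ 8.775

8.775


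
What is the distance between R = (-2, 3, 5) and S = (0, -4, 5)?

d = √[(x₂-x₁)² + (y₂-y₁)² + (z₂-z₁)²]
  = √[2² + (-7)² + 0²]
  = √[4 + 49 + 0]
  = √53
  ≈ 7.28

7.28


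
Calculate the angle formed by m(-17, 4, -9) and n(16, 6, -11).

m·n = (-17)·16 + 4·6 + (-9)·(-11) = -272 + 24 + 99 = -149
|m| = √((-17)² + 4² + (-9)²) = √386 ≈ 19.65
|n| = √(16² + 6² + (-11)²) = √413 ≈ 20.32
cos θ = (m·n)/(|m||n|) = -149/(19.65·20.32) ≈ -0.3732
θ = arccos(-0.3732) ≈ 111.9°

111.9°


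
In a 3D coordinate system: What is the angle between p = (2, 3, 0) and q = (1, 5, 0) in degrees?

p·q = 2·1 + 3·5 + 0·0 = 2 + 15 + 0 = 17
|p| = √(2² + 3² + 0²) = √13 ≈ 3.606
|q| = √(1² + 5² + 0²) = √26 ≈ 5.099
cos θ = (p·q)/(|p||q|) = 17/(3.606·5.099) ≈ 0.9247
θ = arccos(0.9247) ≈ 22.38°

22.38°


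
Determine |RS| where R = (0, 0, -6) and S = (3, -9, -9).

d = √[(x₂-x₁)² + (y₂-y₁)² + (z₂-z₁)²]
  = √[3² + (-9)² + (-3)²]
  = √[9 + 81 + 9]
  = √99
  ≈ 9.95

9.95


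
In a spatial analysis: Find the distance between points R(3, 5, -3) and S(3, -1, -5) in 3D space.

d = √[(x₂-x₁)² + (y₂-y₁)² + (z₂-z₁)²]
  = √[0² + (-6)² + (-2)²]
  = √[0 + 36 + 4]
  = √40
  ≈ 6.325

6.325


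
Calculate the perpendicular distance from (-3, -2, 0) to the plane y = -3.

distance = |a·x₀ + b·y₀ + c·z₀ - d| / √(a² + b² + c²)
  = |0·(-3) + 1·(-2) + 0·0 - (-3)| / √(0² + 1² + 0²)
  = |0 - 2 + 0 + 3| / √(0 + 1 + 0)
  = |1| / √1
  = 1 / 1
  ≈ 1

1


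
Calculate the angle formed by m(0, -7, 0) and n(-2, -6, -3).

m·n = 0·(-2) + (-7)·(-6) + 0·(-3) = 0 + 42 + 0 = 42
|m| = √(0² + (-7)² + 0²) = √49 ≈ 7
|n| = √((-2)² + (-6)² + (-3)²) = √49 ≈ 7
cos θ = (m·n)/(|m||n|) = 42/(7·7) ≈ 0.8571
θ = arccos(0.8571) ≈ 31°

31°


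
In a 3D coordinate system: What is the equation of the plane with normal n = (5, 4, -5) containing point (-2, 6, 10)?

The plane through P with normal n = (a, b, c) satisfies n·(r - P) = 0,
i.e. ax + by + cz = a·x₀ + b·y₀ + c·z₀.
d = 5·(-2) + 4·6 + (-5)·10
  = -10 + 24 - 50
  = -36
Equation: 5x + 4y - 5z = -36

5x + 4y - 5z = -36


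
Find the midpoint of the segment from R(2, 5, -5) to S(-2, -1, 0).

M = ((x₁+x₂)/2, (y₁+y₂)/2, (z₁+z₂)/2)
  = ((2 - 2)/2, (5 - 1)/2, (-5 + 0)/2)
  = (0/2, 4/2, -5/2)
  = (0, 2, -2.5)

(0, 2, -2.5)


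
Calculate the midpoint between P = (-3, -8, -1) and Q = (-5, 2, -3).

M = ((x₁+x₂)/2, (y₁+y₂)/2, (z₁+z₂)/2)
  = ((-3 - 5)/2, (-8 + 2)/2, (-1 - 3)/2)
  = (-8/2, -6/2, -4/2)
  = (-4, -3, -2)

(-4, -3, -2)


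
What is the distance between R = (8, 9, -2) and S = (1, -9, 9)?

d = √[(x₂-x₁)² + (y₂-y₁)² + (z₂-z₁)²]
  = √[(-7)² + (-18)² + 11²]
  = √[49 + 324 + 121]
  = √494
  ≈ 22.23

22.23


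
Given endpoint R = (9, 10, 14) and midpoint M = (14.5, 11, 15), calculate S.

S = 2M - R
  = (2·14.5 - 9, 2·11 - 10, 2·15 - 14)
  = (29 - 9, 22 - 10, 30 - 14)
  = (20, 12, 16)

(20, 12, 16)


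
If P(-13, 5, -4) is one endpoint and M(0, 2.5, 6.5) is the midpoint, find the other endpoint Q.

Q = 2M - P
  = (2·0 - (-13), 2·2.5 - 5, 2·6.5 - (-4))
  = (0 + 13, 5 - 5, 13 + 4)
  = (13, 0, 17)

(13, 0, 17)


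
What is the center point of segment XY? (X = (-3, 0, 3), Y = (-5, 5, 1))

M = ((x₁+x₂)/2, (y₁+y₂)/2, (z₁+z₂)/2)
  = ((-3 - 5)/2, (0 + 5)/2, (3 + 1)/2)
  = (-8/2, 5/2, 4/2)
  = (-4, 2.5, 2)

(-4, 2.5, 2)


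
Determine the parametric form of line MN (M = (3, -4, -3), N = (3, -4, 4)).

Direction vector d = N - M = (3 - 3, -4 + 4, 4 + 3) = (0, 0, 7)
Parametric form r = M + t·d:
x = 3, y = -4, z = -3 + 7t

x = 3, y = -4, z = -3 + 7t


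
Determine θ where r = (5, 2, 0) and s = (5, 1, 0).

r·s = 5·5 + 2·1 + 0·0 = 25 + 2 + 0 = 27
|r| = √(5² + 2² + 0²) = √29 ≈ 5.385
|s| = √(5² + 1² + 0²) = √26 ≈ 5.099
cos θ = (r·s)/(|r||s|) = 27/(5.385·5.099) ≈ 0.9833
θ = arccos(0.9833) ≈ 10.49°

10.49°


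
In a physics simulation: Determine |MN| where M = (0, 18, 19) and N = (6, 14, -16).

d = √[(x₂-x₁)² + (y₂-y₁)² + (z₂-z₁)²]
  = √[6² + (-4)² + (-35)²]
  = √[36 + 16 + 1225]
  = √1277
  ≈ 35.74

35.74


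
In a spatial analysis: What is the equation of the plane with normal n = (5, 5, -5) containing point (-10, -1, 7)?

The plane through P with normal n = (a, b, c) satisfies n·(r - P) = 0,
i.e. ax + by + cz = a·x₀ + b·y₀ + c·z₀.
d = 5·(-10) + 5·(-1) + (-5)·7
  = -50 - 5 - 35
  = -90
Equation: 5x + 5y - 5z = -90

5x + 5y - 5z = -90


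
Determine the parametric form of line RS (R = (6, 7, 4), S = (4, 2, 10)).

Direction vector d = S - R = (4 - 6, 2 - 7, 10 - 4) = (-2, -5, 6)
Parametric form r = R + t·d:
x = 6 - 2t, y = 7 - 5t, z = 4 + 6t

x = 6 - 2t, y = 7 - 5t, z = 4 + 6t


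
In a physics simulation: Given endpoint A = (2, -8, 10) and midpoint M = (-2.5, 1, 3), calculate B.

B = 2M - A
  = (2·(-2.5) - 2, 2·1 - (-8), 2·3 - 10)
  = (-5 - 2, 2 + 8, 6 - 10)
  = (-7, 10, -4)

(-7, 10, -4)


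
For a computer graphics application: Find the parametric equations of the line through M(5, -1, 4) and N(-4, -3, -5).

Direction vector d = N - M = (-4 - 5, -3 + 1, -5 - 4) = (-9, -2, -9)
Parametric form r = M + t·d:
x = 5 - 9t, y = -1 - 2t, z = 4 - 9t

x = 5 - 9t, y = -1 - 2t, z = 4 - 9t


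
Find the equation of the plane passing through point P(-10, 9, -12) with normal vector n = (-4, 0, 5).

The plane through P with normal n = (a, b, c) satisfies n·(r - P) = 0,
i.e. ax + by + cz = a·x₀ + b·y₀ + c·z₀.
d = (-4)·(-10) + 0·9 + 5·(-12)
  = 40 + 0 - 60
  = -20
Equation: -4x + 5z = -20

-4x + 5z = -20


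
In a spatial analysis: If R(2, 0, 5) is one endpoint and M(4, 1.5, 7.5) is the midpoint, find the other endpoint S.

S = 2M - R
  = (2·4 - 2, 2·1.5 - 0, 2·7.5 - 5)
  = (8 - 2, 3 + 0, 15 - 5)
  = (6, 3, 10)

(6, 3, 10)


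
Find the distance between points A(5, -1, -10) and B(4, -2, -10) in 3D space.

d = √[(x₂-x₁)² + (y₂-y₁)² + (z₂-z₁)²]
  = √[(-1)² + (-1)² + 0²]
  = √[1 + 1 + 0]
  = √2
  ≈ 1.414

1.414


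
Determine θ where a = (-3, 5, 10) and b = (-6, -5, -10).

a·b = (-3)·(-6) + 5·(-5) + 10·(-10) = 18 - 25 - 100 = -107
|a| = √((-3)² + 5² + 10²) = √134 ≈ 11.58
|b| = √((-6)² + (-5)² + (-10)²) = √161 ≈ 12.69
cos θ = (a·b)/(|a||b|) = -107/(11.58·12.69) ≈ -0.7285
θ = arccos(-0.7285) ≈ 136.8°

136.8°


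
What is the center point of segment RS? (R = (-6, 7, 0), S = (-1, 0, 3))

M = ((x₁+x₂)/2, (y₁+y₂)/2, (z₁+z₂)/2)
  = ((-6 - 1)/2, (7 + 0)/2, (0 + 3)/2)
  = (-7/2, 7/2, 3/2)
  = (-3.5, 3.5, 1.5)

(-3.5, 3.5, 1.5)


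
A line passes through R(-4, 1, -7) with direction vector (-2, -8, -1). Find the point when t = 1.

P(t) = R + t·d
  = (-4 + (-2)·1, 1 + (-8)·1, -7 + (-1)·1)
  = (-4 - 2, 1 - 8, -7 - 1)
  = (-6, -7, -8)

(-6, -7, -8)


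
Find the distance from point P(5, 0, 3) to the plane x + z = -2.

distance = |a·x₀ + b·y₀ + c·z₀ - d| / √(a² + b² + c²)
  = |1·5 + 0·0 + 1·3 - (-2)| / √(1² + 0² + 1²)
  = |5 + 0 + 3 + 2| / √(1 + 0 + 1)
  = |10| / √2
  = 10 / 1.414
  ≈ 7.071

7.071


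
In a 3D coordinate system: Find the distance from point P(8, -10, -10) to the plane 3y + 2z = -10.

distance = |a·x₀ + b·y₀ + c·z₀ - d| / √(a² + b² + c²)
  = |0·8 + 3·(-10) + 2·(-10) - (-10)| / √(0² + 3² + 2²)
  = |0 - 30 - 20 + 10| / √(0 + 9 + 4)
  = |-40| / √13
  = 40 / 3.606
  ≈ 11.09

11.09


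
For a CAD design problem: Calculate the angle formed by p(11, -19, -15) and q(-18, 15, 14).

p·q = 11·(-18) + (-19)·15 + (-15)·14 = -198 - 285 - 210 = -693
|p| = √(11² + (-19)² + (-15)²) = √707 ≈ 26.59
|q| = √((-18)² + 15² + 14²) = √745 ≈ 27.29
cos θ = (p·q)/(|p||q|) = -693/(26.59·27.29) ≈ -0.9549
θ = arccos(-0.9549) ≈ 162.7°

162.7°


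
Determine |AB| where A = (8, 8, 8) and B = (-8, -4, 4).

d = √[(x₂-x₁)² + (y₂-y₁)² + (z₂-z₁)²]
  = √[(-16)² + (-12)² + (-4)²]
  = √[256 + 144 + 16]
  = √416
  ≈ 20.4

20.4


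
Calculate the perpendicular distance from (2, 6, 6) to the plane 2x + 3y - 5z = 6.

distance = |a·x₀ + b·y₀ + c·z₀ - d| / √(a² + b² + c²)
  = |2·2 + 3·6 + (-5)·6 - 6| / √(2² + 3² + (-5)²)
  = |4 + 18 - 30 - 6| / √(4 + 9 + 25)
  = |-14| / √38
  = 14 / 6.164
  ≈ 2.271

2.271


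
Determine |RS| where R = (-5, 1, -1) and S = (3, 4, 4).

d = √[(x₂-x₁)² + (y₂-y₁)² + (z₂-z₁)²]
  = √[8² + 3² + 5²]
  = √[64 + 9 + 25]
  = √98
  ≈ 9.899

9.899


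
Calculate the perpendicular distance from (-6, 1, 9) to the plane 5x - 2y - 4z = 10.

distance = |a·x₀ + b·y₀ + c·z₀ - d| / √(a² + b² + c²)
  = |5·(-6) + (-2)·1 + (-4)·9 - 10| / √(5² + (-2)² + (-4)²)
  = |-30 - 2 - 36 - 10| / √(25 + 4 + 16)
  = |-78| / √45
  = 78 / 6.708
  ≈ 11.63

11.63


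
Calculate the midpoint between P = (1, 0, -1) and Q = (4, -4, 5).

M = ((x₁+x₂)/2, (y₁+y₂)/2, (z₁+z₂)/2)
  = ((1 + 4)/2, (0 - 4)/2, (-1 + 5)/2)
  = (5/2, -4/2, 4/2)
  = (2.5, -2, 2)

(2.5, -2, 2)


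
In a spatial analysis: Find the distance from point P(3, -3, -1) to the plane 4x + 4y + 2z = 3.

distance = |a·x₀ + b·y₀ + c·z₀ - d| / √(a² + b² + c²)
  = |4·3 + 4·(-3) + 2·(-1) - 3| / √(4² + 4² + 2²)
  = |12 - 12 - 2 - 3| / √(16 + 16 + 4)
  = |-5| / √36
  = 5 / 6
  ≈ 0.8333

0.8333


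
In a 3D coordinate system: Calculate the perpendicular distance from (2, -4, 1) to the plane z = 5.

distance = |a·x₀ + b·y₀ + c·z₀ - d| / √(a² + b² + c²)
  = |0·2 + 0·(-4) + 1·1 - 5| / √(0² + 0² + 1²)
  = |0 + 0 + 1 - 5| / √(0 + 0 + 1)
  = |-4| / √1
  = 4 / 1
  ≈ 4

4


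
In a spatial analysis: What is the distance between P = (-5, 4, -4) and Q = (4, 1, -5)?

d = √[(x₂-x₁)² + (y₂-y₁)² + (z₂-z₁)²]
  = √[9² + (-3)² + (-1)²]
  = √[81 + 9 + 1]
  = √91
  ≈ 9.539

9.539


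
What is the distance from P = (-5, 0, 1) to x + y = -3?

distance = |a·x₀ + b·y₀ + c·z₀ - d| / √(a² + b² + c²)
  = |1·(-5) + 1·0 + 0·1 - (-3)| / √(1² + 1² + 0²)
  = |-5 + 0 + 0 + 3| / √(1 + 1 + 0)
  = |-2| / √2
  = 2 / 1.414
  ≈ 1.414

1.414


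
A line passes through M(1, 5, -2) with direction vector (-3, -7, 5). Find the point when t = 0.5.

P(t) = M + t·d
  = (1 + (-3)·0.5, 5 + (-7)·0.5, -2 + 5·0.5)
  = (1 - 1.5, 5 - 3.5, -2 + 2.5)
  = (-0.5, 1.5, 0.5)

(-0.5, 1.5, 0.5)


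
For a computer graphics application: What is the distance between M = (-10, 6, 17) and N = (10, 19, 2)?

d = √[(x₂-x₁)² + (y₂-y₁)² + (z₂-z₁)²]
  = √[20² + 13² + (-15)²]
  = √[400 + 169 + 225]
  = √794
  ≈ 28.18

28.18


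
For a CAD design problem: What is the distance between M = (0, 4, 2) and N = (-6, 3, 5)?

d = √[(x₂-x₁)² + (y₂-y₁)² + (z₂-z₁)²]
  = √[(-6)² + (-1)² + 3²]
  = √[36 + 1 + 9]
  = √46
  ≈ 6.782

6.782


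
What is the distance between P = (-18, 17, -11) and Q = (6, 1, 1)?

d = √[(x₂-x₁)² + (y₂-y₁)² + (z₂-z₁)²]
  = √[24² + (-16)² + 12²]
  = √[576 + 256 + 144]
  = √976
  ≈ 31.24

31.24


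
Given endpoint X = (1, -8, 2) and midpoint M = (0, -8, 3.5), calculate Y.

Y = 2M - X
  = (2·0 - 1, 2·(-8) - (-8), 2·3.5 - 2)
  = (0 - 1, -16 + 8, 7 - 2)
  = (-1, -8, 5)

(-1, -8, 5)


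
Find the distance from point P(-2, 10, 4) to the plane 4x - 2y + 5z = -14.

distance = |a·x₀ + b·y₀ + c·z₀ - d| / √(a² + b² + c²)
  = |4·(-2) + (-2)·10 + 5·4 - (-14)| / √(4² + (-2)² + 5²)
  = |-8 - 20 + 20 + 14| / √(16 + 4 + 25)
  = |6| / √45
  = 6 / 6.708
  ≈ 0.8944

0.8944


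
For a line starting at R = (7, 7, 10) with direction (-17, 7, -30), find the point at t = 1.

P(t) = R + t·d
  = (7 + (-17)·1, 7 + 7·1, 10 + (-30)·1)
  = (7 - 17, 7 + 7, 10 - 30)
  = (-10, 14, -20)

(-10, 14, -20)


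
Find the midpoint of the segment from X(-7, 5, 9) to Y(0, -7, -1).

M = ((x₁+x₂)/2, (y₁+y₂)/2, (z₁+z₂)/2)
  = ((-7 + 0)/2, (5 - 7)/2, (9 - 1)/2)
  = (-7/2, -2/2, 8/2)
  = (-3.5, -1, 4)

(-3.5, -1, 4)


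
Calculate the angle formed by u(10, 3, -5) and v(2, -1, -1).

u·v = 10·2 + 3·(-1) + (-5)·(-1) = 20 - 3 + 5 = 22
|u| = √(10² + 3² + (-5)²) = √134 ≈ 11.58
|v| = √(2² + (-1)² + (-1)²) = √6 ≈ 2.449
cos θ = (u·v)/(|u||v|) = 22/(11.58·2.449) ≈ 0.7759
θ = arccos(0.7759) ≈ 39.12°

39.12°


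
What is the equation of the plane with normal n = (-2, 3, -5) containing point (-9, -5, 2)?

The plane through P with normal n = (a, b, c) satisfies n·(r - P) = 0,
i.e. ax + by + cz = a·x₀ + b·y₀ + c·z₀.
d = (-2)·(-9) + 3·(-5) + (-5)·2
  = 18 - 15 - 10
  = -7
Equation: -2x + 3y - 5z = -7

-2x + 3y - 5z = -7


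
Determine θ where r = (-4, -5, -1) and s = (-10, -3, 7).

r·s = (-4)·(-10) + (-5)·(-3) + (-1)·7 = 40 + 15 - 7 = 48
|r| = √((-4)² + (-5)² + (-1)²) = √42 ≈ 6.481
|s| = √((-10)² + (-3)² + 7²) = √158 ≈ 12.57
cos θ = (r·s)/(|r||s|) = 48/(6.481·12.57) ≈ 0.5892
θ = arccos(0.5892) ≈ 53.9°

53.9°


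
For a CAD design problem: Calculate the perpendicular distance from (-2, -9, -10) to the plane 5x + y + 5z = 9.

distance = |a·x₀ + b·y₀ + c·z₀ - d| / √(a² + b² + c²)
  = |5·(-2) + 1·(-9) + 5·(-10) - 9| / √(5² + 1² + 5²)
  = |-10 - 9 - 50 - 9| / √(25 + 1 + 25)
  = |-78| / √51
  = 78 / 7.141
  ≈ 10.92

10.92


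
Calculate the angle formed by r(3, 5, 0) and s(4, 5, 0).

r·s = 3·4 + 5·5 + 0·0 = 12 + 25 + 0 = 37
|r| = √(3² + 5² + 0²) = √34 ≈ 5.831
|s| = √(4² + 5² + 0²) = √41 ≈ 6.403
cos θ = (r·s)/(|r||s|) = 37/(5.831·6.403) ≈ 0.991
θ = arccos(0.991) ≈ 7.696°

7.696°


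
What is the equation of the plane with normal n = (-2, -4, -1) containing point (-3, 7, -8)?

The plane through P with normal n = (a, b, c) satisfies n·(r - P) = 0,
i.e. ax + by + cz = a·x₀ + b·y₀ + c·z₀.
d = (-2)·(-3) + (-4)·7 + (-1)·(-8)
  = 6 - 28 + 8
  = -14
Equation: -2x - 4y - z = -14

-2x - 4y - z = -14


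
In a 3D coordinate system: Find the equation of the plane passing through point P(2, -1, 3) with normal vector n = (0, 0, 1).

The plane through P with normal n = (a, b, c) satisfies n·(r - P) = 0,
i.e. ax + by + cz = a·x₀ + b·y₀ + c·z₀.
d = 0·2 + 0·(-1) + 1·3
  = 0 + 0 + 3
  = 3
Equation: z = 3

z = 3


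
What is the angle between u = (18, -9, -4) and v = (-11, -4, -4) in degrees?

u·v = 18·(-11) + (-9)·(-4) + (-4)·(-4) = -198 + 36 + 16 = -146
|u| = √(18² + (-9)² + (-4)²) = √421 ≈ 20.52
|v| = √((-11)² + (-4)² + (-4)²) = √153 ≈ 12.37
cos θ = (u·v)/(|u||v|) = -146/(20.52·12.37) ≈ -0.5753
θ = arccos(-0.5753) ≈ 125.1°

125.1°


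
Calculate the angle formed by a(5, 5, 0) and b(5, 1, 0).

a·b = 5·5 + 5·1 + 0·0 = 25 + 5 + 0 = 30
|a| = √(5² + 5² + 0²) = √50 ≈ 7.071
|b| = √(5² + 1² + 0²) = √26 ≈ 5.099
cos θ = (a·b)/(|a||b|) = 30/(7.071·5.099) ≈ 0.8321
θ = arccos(0.8321) ≈ 33.69°

33.69°


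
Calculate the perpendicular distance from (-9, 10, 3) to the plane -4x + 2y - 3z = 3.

distance = |a·x₀ + b·y₀ + c·z₀ - d| / √(a² + b² + c²)
  = |(-4)·(-9) + 2·10 + (-3)·3 - 3| / √((-4)² + 2² + (-3)²)
  = |36 + 20 - 9 - 3| / √(16 + 4 + 9)
  = |44| / √29
  = 44 / 5.385
  ≈ 8.171

8.171


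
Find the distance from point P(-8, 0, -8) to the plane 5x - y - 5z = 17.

distance = |a·x₀ + b·y₀ + c·z₀ - d| / √(a² + b² + c²)
  = |5·(-8) + (-1)·0 + (-5)·(-8) - 17| / √(5² + (-1)² + (-5)²)
  = |-40 + 0 + 40 - 17| / √(25 + 1 + 25)
  = |-17| / √51
  = 17 / 7.141
  ≈ 2.38

2.38


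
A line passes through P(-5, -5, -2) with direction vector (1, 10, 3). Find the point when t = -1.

P(t) = P + t·d
  = (-5 + 1·(-1), -5 + 10·(-1), -2 + 3·(-1))
  = (-5 - 1, -5 - 10, -2 - 3)
  = (-6, -15, -5)

(-6, -15, -5)


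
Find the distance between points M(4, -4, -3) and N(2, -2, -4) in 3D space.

d = √[(x₂-x₁)² + (y₂-y₁)² + (z₂-z₁)²]
  = √[(-2)² + 2² + (-1)²]
  = √[4 + 4 + 1]
  = √9
  ≈ 3

3


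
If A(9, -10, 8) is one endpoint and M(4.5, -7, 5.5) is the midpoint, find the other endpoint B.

B = 2M - A
  = (2·4.5 - 9, 2·(-7) - (-10), 2·5.5 - 8)
  = (9 - 9, -14 + 10, 11 - 8)
  = (0, -4, 3)

(0, -4, 3)


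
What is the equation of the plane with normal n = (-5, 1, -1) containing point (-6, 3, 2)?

The plane through P with normal n = (a, b, c) satisfies n·(r - P) = 0,
i.e. ax + by + cz = a·x₀ + b·y₀ + c·z₀.
d = (-5)·(-6) + 1·3 + (-1)·2
  = 30 + 3 - 2
  = 31
Equation: -5x + y - z = 31

-5x + y - z = 31


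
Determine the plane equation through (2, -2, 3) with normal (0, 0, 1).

The plane through P with normal n = (a, b, c) satisfies n·(r - P) = 0,
i.e. ax + by + cz = a·x₀ + b·y₀ + c·z₀.
d = 0·2 + 0·(-2) + 1·3
  = 0 + 0 + 3
  = 3
Equation: z = 3

z = 3


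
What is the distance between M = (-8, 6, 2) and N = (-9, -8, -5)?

d = √[(x₂-x₁)² + (y₂-y₁)² + (z₂-z₁)²]
  = √[(-1)² + (-14)² + (-7)²]
  = √[1 + 196 + 49]
  = √246
  ≈ 15.68

15.68


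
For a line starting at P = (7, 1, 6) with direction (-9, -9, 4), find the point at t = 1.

P(t) = P + t·d
  = (7 + (-9)·1, 1 + (-9)·1, 6 + 4·1)
  = (7 - 9, 1 - 9, 6 + 4)
  = (-2, -8, 10)

(-2, -8, 10)


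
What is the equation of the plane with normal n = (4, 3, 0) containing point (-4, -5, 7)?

The plane through P with normal n = (a, b, c) satisfies n·(r - P) = 0,
i.e. ax + by + cz = a·x₀ + b·y₀ + c·z₀.
d = 4·(-4) + 3·(-5) + 0·7
  = -16 - 15 + 0
  = -31
Equation: 4x + 3y = -31

4x + 3y = -31


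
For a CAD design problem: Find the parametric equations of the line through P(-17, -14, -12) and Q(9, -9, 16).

Direction vector d = Q - P = (9 + 17, -9 + 14, 16 + 12) = (26, 5, 28)
Parametric form r = P + t·d:
x = -17 + 26t, y = -14 + 5t, z = -12 + 28t

x = -17 + 26t, y = -14 + 5t, z = -12 + 28t


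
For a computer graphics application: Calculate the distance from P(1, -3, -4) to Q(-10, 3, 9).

d = √[(x₂-x₁)² + (y₂-y₁)² + (z₂-z₁)²]
  = √[(-11)² + 6² + 13²]
  = √[121 + 36 + 169]
  = √326
  ≈ 18.06

18.06


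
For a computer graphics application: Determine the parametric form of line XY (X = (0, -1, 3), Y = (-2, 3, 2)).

Direction vector d = Y - X = (-2 + 0, 3 + 1, 2 - 3) = (-2, 4, -1)
Parametric form r = X + t·d:
x = 0 - 2t, y = -1 + 4t, z = 3 - t

x = 0 - 2t, y = -1 + 4t, z = 3 - t


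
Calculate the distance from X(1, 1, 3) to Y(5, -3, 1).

d = √[(x₂-x₁)² + (y₂-y₁)² + (z₂-z₁)²]
  = √[4² + (-4)² + (-2)²]
  = √[16 + 16 + 4]
  = √36
  ≈ 6

6


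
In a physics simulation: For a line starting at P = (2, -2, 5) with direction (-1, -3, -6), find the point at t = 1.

P(t) = P + t·d
  = (2 + (-1)·1, -2 + (-3)·1, 5 + (-6)·1)
  = (2 - 1, -2 - 3, 5 - 6)
  = (1, -5, -1)

(1, -5, -1)


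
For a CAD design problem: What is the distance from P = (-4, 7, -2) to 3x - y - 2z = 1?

distance = |a·x₀ + b·y₀ + c·z₀ - d| / √(a² + b² + c²)
  = |3·(-4) + (-1)·7 + (-2)·(-2) - 1| / √(3² + (-1)² + (-2)²)
  = |-12 - 7 + 4 - 1| / √(9 + 1 + 4)
  = |-16| / √14
  = 16 / 3.742
  ≈ 4.276

4.276


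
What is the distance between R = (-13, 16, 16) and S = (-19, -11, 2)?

d = √[(x₂-x₁)² + (y₂-y₁)² + (z₂-z₁)²]
  = √[(-6)² + (-27)² + (-14)²]
  = √[36 + 729 + 196]
  = √961
  ≈ 31

31


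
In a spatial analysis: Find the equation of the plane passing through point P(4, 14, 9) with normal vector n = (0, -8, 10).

The plane through P with normal n = (a, b, c) satisfies n·(r - P) = 0,
i.e. ax + by + cz = a·x₀ + b·y₀ + c·z₀.
d = 0·4 + (-8)·14 + 10·9
  = 0 - 112 + 90
  = -22
Equation: -8y + 10z = -22

-8y + 10z = -22


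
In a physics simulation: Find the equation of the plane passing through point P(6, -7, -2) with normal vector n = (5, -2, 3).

The plane through P with normal n = (a, b, c) satisfies n·(r - P) = 0,
i.e. ax + by + cz = a·x₀ + b·y₀ + c·z₀.
d = 5·6 + (-2)·(-7) + 3·(-2)
  = 30 + 14 - 6
  = 38
Equation: 5x - 2y + 3z = 38

5x - 2y + 3z = 38


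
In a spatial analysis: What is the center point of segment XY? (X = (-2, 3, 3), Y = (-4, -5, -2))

M = ((x₁+x₂)/2, (y₁+y₂)/2, (z₁+z₂)/2)
  = ((-2 - 4)/2, (3 - 5)/2, (3 - 2)/2)
  = (-6/2, -2/2, 1/2)
  = (-3, -1, 0.5)

(-3, -1, 0.5)


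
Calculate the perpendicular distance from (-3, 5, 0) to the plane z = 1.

distance = |a·x₀ + b·y₀ + c·z₀ - d| / √(a² + b² + c²)
  = |0·(-3) + 0·5 + 1·0 - 1| / √(0² + 0² + 1²)
  = |0 + 0 + 0 - 1| / √(0 + 0 + 1)
  = |-1| / √1
  = 1 / 1
  ≈ 1

1


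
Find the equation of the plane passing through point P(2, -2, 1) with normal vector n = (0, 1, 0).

The plane through P with normal n = (a, b, c) satisfies n·(r - P) = 0,
i.e. ax + by + cz = a·x₀ + b·y₀ + c·z₀.
d = 0·2 + 1·(-2) + 0·1
  = 0 - 2 + 0
  = -2
Equation: y = -2

y = -2


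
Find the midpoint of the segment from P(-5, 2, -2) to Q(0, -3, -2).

M = ((x₁+x₂)/2, (y₁+y₂)/2, (z₁+z₂)/2)
  = ((-5 + 0)/2, (2 - 3)/2, (-2 - 2)/2)
  = (-5/2, -1/2, -4/2)
  = (-2.5, -0.5, -2)

(-2.5, -0.5, -2)


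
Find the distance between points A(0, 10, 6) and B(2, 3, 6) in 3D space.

d = √[(x₂-x₁)² + (y₂-y₁)² + (z₂-z₁)²]
  = √[2² + (-7)² + 0²]
  = √[4 + 49 + 0]
  = √53
  ≈ 7.28

7.28


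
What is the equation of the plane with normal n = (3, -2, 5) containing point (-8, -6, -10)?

The plane through P with normal n = (a, b, c) satisfies n·(r - P) = 0,
i.e. ax + by + cz = a·x₀ + b·y₀ + c·z₀.
d = 3·(-8) + (-2)·(-6) + 5·(-10)
  = -24 + 12 - 50
  = -62
Equation: 3x - 2y + 5z = -62

3x - 2y + 5z = -62


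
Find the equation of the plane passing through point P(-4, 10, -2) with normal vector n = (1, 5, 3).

The plane through P with normal n = (a, b, c) satisfies n·(r - P) = 0,
i.e. ax + by + cz = a·x₀ + b·y₀ + c·z₀.
d = 1·(-4) + 5·10 + 3·(-2)
  = -4 + 50 - 6
  = 40
Equation: x + 5y + 3z = 40

x + 5y + 3z = 40


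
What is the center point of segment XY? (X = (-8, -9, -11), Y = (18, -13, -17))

M = ((x₁+x₂)/2, (y₁+y₂)/2, (z₁+z₂)/2)
  = ((-8 + 18)/2, (-9 - 13)/2, (-11 - 17)/2)
  = (10/2, -22/2, -28/2)
  = (5, -11, -14)

(5, -11, -14)


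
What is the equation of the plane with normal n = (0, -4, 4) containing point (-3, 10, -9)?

The plane through P with normal n = (a, b, c) satisfies n·(r - P) = 0,
i.e. ax + by + cz = a·x₀ + b·y₀ + c·z₀.
d = 0·(-3) + (-4)·10 + 4·(-9)
  = 0 - 40 - 36
  = -76
Equation: -4y + 4z = -76

-4y + 4z = -76
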